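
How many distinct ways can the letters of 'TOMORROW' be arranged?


Letters: 8, freq: {'T': 1, 'O': 3, 'M': 1, 'R': 2, 'W': 1}
8!/(1!×3!×1!×2!×1!) = 40320/12 = 3360

3360


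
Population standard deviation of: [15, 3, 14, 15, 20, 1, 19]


Mean = 87/7
  (15-87/7)²=324/49
  (3-87/7)²=4356/49
  (14-87/7)²=121/49
  (15-87/7)²=324/49
  (20-87/7)²=2809/49
  (1-87/7)²=6400/49
  (19-87/7)²=2116/49
Σ(x-μ)² = 2350/7
σ² = (2350/7)/7 = 2350/49

σ = √(2350/49) ≈ 6.9253


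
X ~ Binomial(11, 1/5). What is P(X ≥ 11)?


P(X ≥ 11) = Σ P(X=i) for i=11..11
P(X=11) = 1/48828125
Sum = 1/48828125

P(X ≥ 11) = 1/48828125 ≈ 0.00%


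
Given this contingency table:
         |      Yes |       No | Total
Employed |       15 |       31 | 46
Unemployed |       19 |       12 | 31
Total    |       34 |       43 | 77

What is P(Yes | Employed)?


P(Yes | Employed) = 15/(15+31) = 15/46

P(Yes|Employed) = 15/46 ≈ 32.61%


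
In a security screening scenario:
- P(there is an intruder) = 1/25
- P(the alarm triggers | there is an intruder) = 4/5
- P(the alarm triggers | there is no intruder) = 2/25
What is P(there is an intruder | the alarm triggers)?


Using Bayes' theorem:
P(A|B) = P(B|A)·P(A) / P(B)

P(the alarm triggers) = 4/5 × 1/25 + 2/25 × 24/25
= 4/125 + 48/625 = 68/625

P(there is an intruder|the alarm triggers) = (4/125) / (68/625) = 5/17

P(there is an intruder|the alarm triggers) = 5/17 ≈ 29.41%


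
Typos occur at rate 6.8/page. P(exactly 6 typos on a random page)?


Poisson(λ=6.8): P(X=6) = e^(-λ)×λ^k/k!
= e^(-6.8) × 6.8^6 / 6!
≈ 0.001113775148 × 98867.482624 / 720 ≈ 0.152939

P(X=6) ≈ 0.152939 ≈ 15.29%


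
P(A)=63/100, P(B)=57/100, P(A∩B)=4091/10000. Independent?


P(A)×P(B) = 3591/10000
P(A∩B) = 4091/10000
Not equal → NOT independent

No, not independent


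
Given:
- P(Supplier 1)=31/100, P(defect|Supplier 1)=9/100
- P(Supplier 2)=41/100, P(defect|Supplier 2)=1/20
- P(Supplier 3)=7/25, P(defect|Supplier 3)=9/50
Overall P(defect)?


P(B) = Σ P(B|Aᵢ)×P(Aᵢ)
  9/100×31/100 = 279/10000
  1/20×41/100 = 41/2000
  9/50×7/25 = 63/1250
Sum = 247/2500

P(defect) = 247/2500 ≈ 9.88%


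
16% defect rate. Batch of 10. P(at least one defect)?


P(all good) = (21/25)^10 = 16679880978201/95367431640625
P(≥1 defect) = 78687550662424/95367431640625

P = 78687550662424/95367431640625 ≈ 82.51%


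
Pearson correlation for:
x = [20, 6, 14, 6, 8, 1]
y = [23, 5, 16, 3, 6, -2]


n=6, Σx=55, Σy=51, Σxy=778, Σx²=733, Σy²=859
r = (6×778 - 55×51)/√((6×733 - 55²)(6×859 - 51²))
= 1863/√(1373×2553) = 1863/√3505269 ≈ 1863/1872.2364 ≈ 0.9951

r ≈ 0.9951


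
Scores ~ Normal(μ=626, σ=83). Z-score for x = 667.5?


z = (x - μ)/σ = (667.5 - 626)/83 = 0.5

z = 0.5


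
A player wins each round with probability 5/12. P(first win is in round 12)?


Geometric: P(X=12) = (1-p)^(k-1)×p = (7/12)^11×5/12 = 9886633715/8916100448256

P(X=12) = 9886633715/8916100448256 ≈ 0.11%


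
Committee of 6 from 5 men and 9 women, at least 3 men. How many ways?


Count by #men:
  3M,3W: C(5,3)×C(9,3)=840
  4M,2W: C(5,4)×C(9,2)=180
  5M,1W: C(5,5)×C(9,1)=9
Total = 1029

1029


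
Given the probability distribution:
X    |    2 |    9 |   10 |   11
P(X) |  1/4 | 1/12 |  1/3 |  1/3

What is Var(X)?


E[X] = 33/4
E[X²] = 977/12
Var(X) = E[X²] - (E[X])² = 977/12 - 1089/16 = 641/48

Var(X) = 641/48 ≈ 13.3542


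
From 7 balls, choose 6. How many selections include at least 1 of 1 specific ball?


Complement: C(7,6) - C(6,6) = 7 - 1 = 6

6


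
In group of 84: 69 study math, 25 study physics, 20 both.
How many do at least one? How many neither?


|A∪B| = 69+25-20 = 74
Neither = 84-74 = 10

At least one: 74; Neither: 10


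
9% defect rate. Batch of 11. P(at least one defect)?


P(all good) = (91/100)^11 = 3543686674874777831491/10000000000000000000000
P(≥1 defect) = 6456313325125222168509/10000000000000000000000

P = 6456313325125222168509/10000000000000000000000 ≈ 64.56%


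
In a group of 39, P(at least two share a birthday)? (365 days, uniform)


P(all different) = Π(365-i)/365 for i=0..38
= 0.121780
P(match) = 1 - 0.121780 = 0.878220

P ≈ 0.8782 ≈ 87.82%


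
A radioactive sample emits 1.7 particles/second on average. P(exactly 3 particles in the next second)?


Poisson(λ=1.7): P(X=3) = e^(-λ)×λ^k/k!
= e^(-1.7) × 1.7^3 / 3!
≈ 0.1826835241 × 4.913 / 6 ≈ 0.149587

P(X=3) ≈ 0.149587 ≈ 14.96%


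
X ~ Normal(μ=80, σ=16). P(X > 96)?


z = (96-80)/16 = 1.0
P(X > 96) = 1 - P(Z ≤ 1.0) = 1 - 0.8413 = 0.1587

P(X > 96) ≈ 0.1587


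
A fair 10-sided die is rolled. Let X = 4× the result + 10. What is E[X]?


E[die] = (1+10)/2 = 11/2
E[X] = 4×11/2 + 10 = 32

E[X] = 32


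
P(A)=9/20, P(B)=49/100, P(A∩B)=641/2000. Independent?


P(A)×P(B) = 441/2000
P(A∩B) = 641/2000
Not equal → NOT independent

No, not independent


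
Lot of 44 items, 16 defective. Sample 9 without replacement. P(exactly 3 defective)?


Hypergeometric: C(16,3)×C(28,6)/C(44,9)
= 560×376740/708930508 = 4057200/13633279

P(X=3) = 4057200/13633279 ≈ 29.76%


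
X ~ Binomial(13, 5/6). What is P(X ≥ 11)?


P(X ≥ 11) = Σ P(X=i) for i=11..13
P(X=11) = 634765625/2176782336
P(X=12) = 3173828125/13060694016
P(X=13) = 1220703125/13060694016
Sum = 341796875/544195584

P(X ≥ 11) = 341796875/544195584 ≈ 62.81%


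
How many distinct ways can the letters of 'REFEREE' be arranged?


Letters: 7, freq: {'R': 2, 'E': 4, 'F': 1}
7!/(2!×4!×1!) = 5040/48 = 105

105


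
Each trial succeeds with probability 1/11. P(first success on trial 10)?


Geometric: P(X=10) = (1-p)^(k-1)×p = (10/11)^9×1/11 = 1000000000/25937424601

P(X=10) = 1000000000/25937424601 ≈ 3.86%


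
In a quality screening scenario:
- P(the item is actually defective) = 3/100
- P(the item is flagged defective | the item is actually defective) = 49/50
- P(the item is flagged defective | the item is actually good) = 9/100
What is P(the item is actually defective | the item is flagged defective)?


Using Bayes' theorem:
P(A|B) = P(B|A)·P(A) / P(B)

P(the item is flagged defective) = 49/50 × 3/100 + 9/100 × 97/100
= 147/5000 + 873/10000 = 1167/10000

P(the item is actually defective|the item is flagged defective) = (147/5000) / (1167/10000) = 98/389

P(the item is actually defective|the item is flagged defective) = 98/389 ≈ 25.19%


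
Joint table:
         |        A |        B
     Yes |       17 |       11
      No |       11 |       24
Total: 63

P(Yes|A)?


P(Yes|A) = 17/(17+11) = 17/28

P = 17/28 ≈ 60.71%


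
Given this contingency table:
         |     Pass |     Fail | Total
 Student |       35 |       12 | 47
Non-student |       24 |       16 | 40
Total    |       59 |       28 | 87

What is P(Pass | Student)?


P(Pass | Student) = 35/(35+12) = 35/47

P(Pass|Student) = 35/47 ≈ 74.47%


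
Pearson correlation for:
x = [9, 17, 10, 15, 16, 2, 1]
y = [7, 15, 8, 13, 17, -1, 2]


n=7, Σx=70, Σy=61, Σxy=865, Σx²=956, Σy²=801
r = (7×865 - 70×61)/√((7×956 - 70²)(7×801 - 61²))
= 1785/√(1792×1886) = 1785/√3379712 ≈ 1785/1838.3993 ≈ 0.9710

r ≈ 0.9710


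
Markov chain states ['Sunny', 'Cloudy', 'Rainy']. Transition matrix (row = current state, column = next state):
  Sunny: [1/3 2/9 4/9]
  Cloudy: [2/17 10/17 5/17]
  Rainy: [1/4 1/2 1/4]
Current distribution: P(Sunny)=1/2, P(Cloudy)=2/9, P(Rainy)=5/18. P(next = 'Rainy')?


P(next=Rainy) = Σᵢ P(now=i)×P(i→Rainy)
= 1/2×4/9 + 2/9×5/17 + 5/18×1/4
= 2/9 + 10/153 + 5/72 = 437/1224

P = 437/1224 ≈ 0.3570


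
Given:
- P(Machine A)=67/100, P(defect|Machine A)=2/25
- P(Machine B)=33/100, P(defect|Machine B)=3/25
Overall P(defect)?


P(B) = Σ P(B|Aᵢ)×P(Aᵢ)
  2/25×67/100 = 67/1250
  3/25×33/100 = 99/2500
Sum = 233/2500

P(defect) = 233/2500 ≈ 9.32%


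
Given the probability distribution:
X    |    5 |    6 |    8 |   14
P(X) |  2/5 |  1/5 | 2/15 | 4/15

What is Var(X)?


E[X] = 8
E[X²] = 78
Var(X) = E[X²] - (E[X])² = 78 - 64 = 14

Var(X) = 14 ≈ 14.0000


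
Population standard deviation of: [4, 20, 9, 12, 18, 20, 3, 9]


Mean = 95/8
  (4-95/8)²=3969/64
  (20-95/8)²=4225/64
  (9-95/8)²=529/64
  (12-95/8)²=1/64
  (18-95/8)²=2401/64
  (20-95/8)²=4225/64
  (3-95/8)²=5041/64
  (9-95/8)²=529/64
Σ(x-μ)² = 2615/8
σ² = (2615/8)/8 = 2615/64

σ = √(2615/64) ≈ 6.3921


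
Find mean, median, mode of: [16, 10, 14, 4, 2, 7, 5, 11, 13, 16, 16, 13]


Sorted: [2, 4, 5, 7, 10, 11, 13, 13, 14, 16, 16, 16]
Mean = 127/12
Median = 12
Freq: {16: 3, 10: 1, 14: 1, 4: 1, 2: 1, 7: 1, 5: 1, 11: 1, 13: 2}
Mode: [16]

Mean=127/12, Median=12, Mode=16


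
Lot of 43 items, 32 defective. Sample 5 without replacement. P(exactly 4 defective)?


Hypergeometric: C(32,4)×C(11,1)/C(43,5)
= 35960×11/962598 = 197780/481299

P(X=4) = 197780/481299 ≈ 41.09%


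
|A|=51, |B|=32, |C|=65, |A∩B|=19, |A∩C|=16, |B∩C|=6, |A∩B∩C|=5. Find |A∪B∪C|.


|A∪B∪C| = 51+32+65-19-16-6+5 = 112

|A∪B∪C| = 112


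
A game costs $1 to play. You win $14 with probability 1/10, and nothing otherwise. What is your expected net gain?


E[gain] = (14-1)×1/10 + (-1)×9/10
= 13/10 - 9/10 = 2/5

Expected net gain = $2/5 ≈ $0.40


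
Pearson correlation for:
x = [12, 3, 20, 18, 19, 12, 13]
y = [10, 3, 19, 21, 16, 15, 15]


n=7, Σx=97, Σy=99, Σxy=1566, Σx²=1551, Σy²=1617
r = (7×1566 - 97×99)/√((7×1551 - 97²)(7×1617 - 99²))
= 1359/√(1448×1518) = 1359/√2198064 ≈ 1359/1482.5869 ≈ 0.9166

r ≈ 0.9166


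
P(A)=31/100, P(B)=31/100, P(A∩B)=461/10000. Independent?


P(A)×P(B) = 961/10000
P(A∩B) = 461/10000
Not equal → NOT independent

No, not independent


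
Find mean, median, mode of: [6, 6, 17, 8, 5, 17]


Sorted: [5, 6, 6, 8, 17, 17]
Mean = 59/6
Median = 7
Freq: {6: 2, 17: 2, 8: 1, 5: 1}
Mode: [6, 17]

Mean=59/6, Median=7, Mode=[6, 17]


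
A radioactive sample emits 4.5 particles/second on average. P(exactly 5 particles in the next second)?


Poisson(λ=4.5): P(X=5) = e^(-λ)×λ^k/k!
= e^(-4.5) × 4.5^5 / 5!
≈ 0.01110899654 × 1845.28125 / 120 ≈ 0.170827

P(X=5) ≈ 0.170827 ≈ 17.08%


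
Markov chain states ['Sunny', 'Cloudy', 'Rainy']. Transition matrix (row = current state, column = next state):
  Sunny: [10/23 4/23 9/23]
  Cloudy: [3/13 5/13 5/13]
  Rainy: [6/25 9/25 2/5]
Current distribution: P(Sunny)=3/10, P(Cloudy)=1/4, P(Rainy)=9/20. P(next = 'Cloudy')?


P(next=Cloudy) = Σᵢ P(now=i)×P(i→Cloudy)
= 3/10×4/23 + 1/4×5/13 + 9/20×9/25
= 6/115 + 5/52 + 81/500 = 23197/74750

P = 23197/74750 ≈ 0.3103


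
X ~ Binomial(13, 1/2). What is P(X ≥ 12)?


P(X ≥ 12) = Σ P(X=i) for i=12..13
P(X=12) = 13/8192
P(X=13) = 1/8192
Sum = 7/4096

P(X ≥ 12) = 7/4096 ≈ 0.17%


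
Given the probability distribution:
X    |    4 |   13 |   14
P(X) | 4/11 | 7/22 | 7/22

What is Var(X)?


E[X] = 221/22
E[X²] = 2683/22
Var(X) = E[X²] - (E[X])² = 2683/22 - 48841/484 = 10185/484

Var(X) = 10185/484 ≈ 21.0434


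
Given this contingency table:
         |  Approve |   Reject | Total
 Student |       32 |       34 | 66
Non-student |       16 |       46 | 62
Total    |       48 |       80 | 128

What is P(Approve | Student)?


P(Approve | Student) = 32/(32+34) = 32/66 = 16/33

P(Approve|Student) = 16/33 ≈ 48.48%


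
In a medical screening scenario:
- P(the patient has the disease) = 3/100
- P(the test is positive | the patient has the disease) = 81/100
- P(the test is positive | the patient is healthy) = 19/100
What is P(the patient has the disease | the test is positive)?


Using Bayes' theorem:
P(A|B) = P(B|A)·P(A) / P(B)

P(the test is positive) = 81/100 × 3/100 + 19/100 × 97/100
= 243/10000 + 1843/10000 = 1043/5000

P(the patient has the disease|the test is positive) = (243/10000) / (1043/5000) = 243/2086

P(the patient has the disease|the test is positive) = 243/2086 ≈ 11.65%


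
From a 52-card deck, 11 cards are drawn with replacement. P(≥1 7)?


P(not a 7) = 48/52 = 12/13
P(none in 11 draws) = (12/13)^11 = 743008370688/1792160394037
P(≥1 7) = 1 - 743008370688/1792160394037 = 1049152023349/1792160394037

P = 1049152023349/1792160394037 ≈ 58.54%


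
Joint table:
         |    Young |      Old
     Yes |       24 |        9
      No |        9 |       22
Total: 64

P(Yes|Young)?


P(Yes|Young) = 24/(24+9) = 24/33 = 8/11

P = 8/11 ≈ 72.73%


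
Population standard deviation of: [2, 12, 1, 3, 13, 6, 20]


Mean = 57/7
  (2-57/7)²=1849/49
  (12-57/7)²=729/49
  (1-57/7)²=2500/49
  (3-57/7)²=1296/49
  (13-57/7)²=1156/49
  (6-57/7)²=225/49
  (20-57/7)²=6889/49
Σ(x-μ)² = 2092/7
σ² = (2092/7)/7 = 2092/49

σ = √(2092/49) ≈ 6.5341


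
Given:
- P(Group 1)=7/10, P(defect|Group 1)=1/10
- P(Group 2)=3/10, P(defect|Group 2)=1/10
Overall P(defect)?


P(B) = Σ P(B|Aᵢ)×P(Aᵢ)
  1/10×7/10 = 7/100
  1/10×3/10 = 3/100
Sum = 1/10

P(defect) = 1/10 ≈ 10.00%


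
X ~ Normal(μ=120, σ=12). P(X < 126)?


z = (126-120)/12 = 0.5
P(Z < 0.5) = 0.6915

P(X < 126) ≈ 0.6915


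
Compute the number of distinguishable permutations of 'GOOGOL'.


Letters: 6, freq: {'G': 2, 'O': 3, 'L': 1}
6!/(2!×3!×1!) = 720/12 = 60

60


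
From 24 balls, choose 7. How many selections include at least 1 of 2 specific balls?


Complement: C(24,7) - C(22,7) = 346104 - 170544 = 175560

175560


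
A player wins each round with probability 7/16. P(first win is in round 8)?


Geometric: P(X=8) = (1-p)^(k-1)×p = (9/16)^7×7/16 = 33480783/4294967296

P(X=8) = 33480783/4294967296 ≈ 0.78%


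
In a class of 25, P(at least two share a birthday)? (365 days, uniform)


P(all different) = Π(365-i)/365 for i=0..24
= 0.431300
P(match) = 1 - 0.431300 = 0.568700

P ≈ 0.5687 ≈ 56.87%


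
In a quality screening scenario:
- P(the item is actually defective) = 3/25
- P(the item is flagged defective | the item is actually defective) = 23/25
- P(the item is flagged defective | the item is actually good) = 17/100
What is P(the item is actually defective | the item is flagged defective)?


Using Bayes' theorem:
P(A|B) = P(B|A)·P(A) / P(B)

P(the item is flagged defective) = 23/25 × 3/25 + 17/100 × 22/25
= 69/625 + 187/1250 = 13/50

P(the item is actually defective|the item is flagged defective) = (69/625) / (13/50) = 138/325

P(the item is actually defective|the item is flagged defective) = 138/325 ≈ 42.46%


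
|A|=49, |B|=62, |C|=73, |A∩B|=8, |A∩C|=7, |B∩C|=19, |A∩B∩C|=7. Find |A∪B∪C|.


|A∪B∪C| = 49+62+73-8-7-19+7 = 157

|A∪B∪C| = 157


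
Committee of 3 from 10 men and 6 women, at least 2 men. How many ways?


Count by #men:
  2M,1W: C(10,2)×C(6,1)=270
  3M,0W: C(10,3)×C(6,0)=120
Total = 390

390


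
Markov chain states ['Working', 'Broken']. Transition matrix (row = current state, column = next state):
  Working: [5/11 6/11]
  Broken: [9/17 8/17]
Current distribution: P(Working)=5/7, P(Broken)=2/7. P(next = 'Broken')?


P(next=Broken) = Σᵢ P(now=i)×P(i→Broken)
= 5/7×6/11 + 2/7×8/17
= 30/77 + 16/119 = 98/187

P = 98/187 ≈ 0.5241


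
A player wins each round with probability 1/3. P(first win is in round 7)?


Geometric: P(X=7) = (1-p)^(k-1)×p = (2/3)^6×1/3 = 64/2187

P(X=7) = 64/2187 ≈ 2.93%


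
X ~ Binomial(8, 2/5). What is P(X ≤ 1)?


P(X ≤ 1) = Σ P(X=i) for i=0..1
P(X=0) = 6561/390625
P(X=1) = 34992/390625
Sum = 41553/390625

P(X ≤ 1) = 41553/390625 ≈ 10.64%


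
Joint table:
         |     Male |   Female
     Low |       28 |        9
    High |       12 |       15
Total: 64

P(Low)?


P(Low) = (28+9)/64 = 37/64

P(Low) = 37/64 ≈ 57.81%


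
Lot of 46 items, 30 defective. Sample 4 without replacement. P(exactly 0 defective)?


Hypergeometric: C(30,0)×C(16,4)/C(46,4)
= 1×1820/163185 = 364/32637

P(X=0) = 364/32637 ≈ 1.12%


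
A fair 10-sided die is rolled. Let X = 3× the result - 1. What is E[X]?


E[die] = (1+10)/2 = 11/2
E[X] = 3×11/2 - 1 = 31/2

E[X] = 31/2


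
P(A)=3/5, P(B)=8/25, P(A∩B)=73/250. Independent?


P(A)×P(B) = 24/125
P(A∩B) = 73/250
Not equal → NOT independent

No, not independent


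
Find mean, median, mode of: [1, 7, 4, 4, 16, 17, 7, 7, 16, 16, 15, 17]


Sorted: [1, 4, 4, 7, 7, 7, 15, 16, 16, 16, 17, 17]
Mean = 127/12
Median = 11
Freq: {1: 1, 7: 3, 4: 2, 16: 3, 17: 2, 15: 1}
Mode: [7, 16]

Mean=127/12, Median=11, Mode=[7, 16]


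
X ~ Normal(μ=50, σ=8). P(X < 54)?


z = (54-50)/8 = 0.5
P(Z < 0.5) = 0.6915

P(X < 54) ≈ 0.6915


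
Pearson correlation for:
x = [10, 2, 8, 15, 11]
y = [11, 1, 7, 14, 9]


n=5, Σx=46, Σy=42, Σxy=477, Σx²=514, Σy²=448
r = (5×477 - 46×42)/√((5×514 - 46²)(5×448 - 42²))
= 453/√(454×476) = 453/√216104 ≈ 453/464.8699 ≈ 0.9745

r ≈ 0.9745


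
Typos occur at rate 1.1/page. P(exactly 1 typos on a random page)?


Poisson(λ=1.1): P(X=1) = e^(-λ)×λ^k/k!
= e^(-1.1) × 1.1^1 / 1!
≈ 0.3328710837 × 1.1 / 1 ≈ 0.366158

P(X=1) ≈ 0.366158 ≈ 36.62%


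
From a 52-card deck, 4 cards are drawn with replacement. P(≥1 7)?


P(not a 7) = 48/52 = 12/13
P(none in 4 draws) = (12/13)^4 = 20736/28561
P(≥1 7) = 1 - 20736/28561 = 7825/28561

P = 7825/28561 ≈ 27.40%


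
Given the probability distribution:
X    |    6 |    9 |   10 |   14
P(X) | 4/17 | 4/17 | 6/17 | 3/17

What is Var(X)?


E[X] = 162/17
E[X²] = 1656/17
Var(X) = E[X²] - (E[X])² = 1656/17 - 26244/289 = 1908/289

Var(X) = 1908/289 ≈ 6.6021


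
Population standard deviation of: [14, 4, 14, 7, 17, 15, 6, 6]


Mean = 83/8
  (14-83/8)²=841/64
  (4-83/8)²=2601/64
  (14-83/8)²=841/64
  (7-83/8)²=729/64
  (17-83/8)²=2809/64
  (15-83/8)²=1369/64
  (6-83/8)²=1225/64
  (6-83/8)²=1225/64
Σ(x-μ)² = 1455/8
σ² = (1455/8)/8 = 1455/64

σ = √(1455/64) ≈ 4.7681


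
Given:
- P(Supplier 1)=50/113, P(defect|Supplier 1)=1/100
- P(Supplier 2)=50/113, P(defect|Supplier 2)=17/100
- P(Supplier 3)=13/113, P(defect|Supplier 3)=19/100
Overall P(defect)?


P(B) = Σ P(B|Aᵢ)×P(Aᵢ)
  1/100×50/113 = 1/226
  17/100×50/113 = 17/226
  19/100×13/113 = 247/11300
Sum = 1147/11300

P(defect) = 1147/11300 ≈ 10.15%


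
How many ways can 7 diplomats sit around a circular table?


Circular arrangements of 7 distinct objects: fix one position to break rotational symmetry.
(n-1)! = 6! = 720

720


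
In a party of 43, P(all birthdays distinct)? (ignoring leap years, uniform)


P(all different) = Π(365-i)/365 for i=0..42
= (365/365)×(364/365)×...×(323/365)
= 0.076077

P ≈ 0.0761 ≈ 7.61%


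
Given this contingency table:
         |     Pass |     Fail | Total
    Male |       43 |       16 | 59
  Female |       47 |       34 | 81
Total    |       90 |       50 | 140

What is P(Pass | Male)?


P(Pass | Male) = 43/(43+16) = 43/59

P(Pass|Male) = 43/59 ≈ 72.88%


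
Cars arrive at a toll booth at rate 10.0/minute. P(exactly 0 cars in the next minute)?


Poisson(λ=10.0): P(X=0) = e^(-λ)×λ^k/k!
= e^(-10.0) × 10.0^0 / 0!
≈ 4.539992976e-05 × 1 / 1 ≈ 0.000045

P(X=0) ≈ 0.000045 ≈ 0.00%


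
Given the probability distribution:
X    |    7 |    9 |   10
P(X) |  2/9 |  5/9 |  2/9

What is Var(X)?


E[X] = 79/9
E[X²] = 703/9
Var(X) = E[X²] - (E[X])² = 703/9 - 6241/81 = 86/81

Var(X) = 86/81 ≈ 1.0617


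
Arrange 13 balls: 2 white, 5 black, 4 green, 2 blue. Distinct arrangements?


13!/(2!×5!×4!×2!) = 540540

540540


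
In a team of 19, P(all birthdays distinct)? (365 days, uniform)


P(all different) = Π(365-i)/365 for i=0..18
= (365/365)×(364/365)×...×(347/365)
= 0.620881

P ≈ 0.6209 ≈ 62.09%


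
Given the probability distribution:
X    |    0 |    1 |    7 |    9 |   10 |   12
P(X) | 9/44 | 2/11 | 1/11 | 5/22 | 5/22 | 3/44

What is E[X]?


E[X] = Σ x·P(X=x)
= (0)×(9/44) + (1)×(2/11) + (7)×(1/11) + (9)×(5/22) + (10)×(5/22) + (12)×(3/44)
= 131/22

E[X] = 131/22


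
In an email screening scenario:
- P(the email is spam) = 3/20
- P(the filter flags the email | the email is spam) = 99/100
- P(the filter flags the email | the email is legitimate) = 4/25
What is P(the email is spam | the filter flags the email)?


Using Bayes' theorem:
P(A|B) = P(B|A)·P(A) / P(B)

P(the filter flags the email) = 99/100 × 3/20 + 4/25 × 17/20
= 297/2000 + 17/125 = 569/2000

P(the email is spam|the filter flags the email) = (297/2000) / (569/2000) = 297/569

P(the email is spam|the filter flags the email) = 297/569 ≈ 52.20%


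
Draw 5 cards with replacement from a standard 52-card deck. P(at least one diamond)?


P(not a diamond) = 39/52 = 3/4
P(none in 5 draws) = (3/4)^5 = 243/1024
P(≥1 diamond) = 1 - 243/1024 = 781/1024

P = 781/1024 ≈ 76.27%


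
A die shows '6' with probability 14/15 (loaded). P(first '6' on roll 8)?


Geometric: P(X=8) = (1-p)^(k-1)×p = (1/15)^7×14/15 = 14/2562890625

P(X=8) = 14/2562890625 ≈ 0.00%


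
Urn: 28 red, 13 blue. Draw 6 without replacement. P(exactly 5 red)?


Hypergeometric: C(28,5)×C(13,1)/C(41,6)
= 98280×13/4496388 = 8190/28823

P(X=5) = 8190/28823 ≈ 28.41%


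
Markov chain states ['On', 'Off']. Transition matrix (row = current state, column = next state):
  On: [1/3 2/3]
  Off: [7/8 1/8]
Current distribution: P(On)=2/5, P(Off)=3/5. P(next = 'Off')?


P(next=Off) = Σᵢ P(now=i)×P(i→Off)
= 2/5×2/3 + 3/5×1/8
= 4/15 + 3/40 = 41/120

P = 41/120 ≈ 0.3417


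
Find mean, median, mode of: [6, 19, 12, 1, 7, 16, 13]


Sorted: [1, 6, 7, 12, 13, 16, 19]
Mean = 74/7
Median = 12
Freq: {6: 1, 19: 1, 12: 1, 1: 1, 7: 1, 16: 1, 13: 1}
Mode: No mode

Mean=74/7, Median=12, Mode=No mode


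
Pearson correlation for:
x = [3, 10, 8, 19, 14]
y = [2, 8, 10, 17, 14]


n=5, Σx=54, Σy=51, Σxy=685, Σx²=730, Σy²=653
r = (5×685 - 54×51)/√((5×730 - 54²)(5×653 - 51²))
= 671/√(734×664) = 671/√487376 ≈ 671/698.1232 ≈ 0.9611

r ≈ 0.9611


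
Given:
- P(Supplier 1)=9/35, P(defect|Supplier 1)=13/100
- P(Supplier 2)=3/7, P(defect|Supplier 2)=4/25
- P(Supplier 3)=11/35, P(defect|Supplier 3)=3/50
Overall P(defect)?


P(B) = Σ P(B|Aᵢ)×P(Aᵢ)
  13/100×9/35 = 117/3500
  4/25×3/7 = 12/175
  3/50×11/35 = 33/1750
Sum = 423/3500

P(defect) = 423/3500 ≈ 12.09%


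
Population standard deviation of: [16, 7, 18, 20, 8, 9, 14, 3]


Mean = 95/8
  (16-95/8)²=1089/64
  (7-95/8)²=1521/64
  (18-95/8)²=2401/64
  (20-95/8)²=4225/64
  (8-95/8)²=961/64
  (9-95/8)²=529/64
  (14-95/8)²=289/64
  (3-95/8)²=5041/64
Σ(x-μ)² = 2007/8
σ² = (2007/8)/8 = 2007/64

σ = √(2007/64) ≈ 5.5999


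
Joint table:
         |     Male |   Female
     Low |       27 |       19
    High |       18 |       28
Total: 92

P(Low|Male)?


P(Low|Male) = 27/(27+18) = 27/45 = 3/5

P = 3/5 ≈ 60.00%


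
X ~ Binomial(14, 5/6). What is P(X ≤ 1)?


P(X ≤ 1) = Σ P(X=i) for i=0..1
P(X=0) = 1/78364164096
P(X=1) = 35/39182082048
Sum = 71/78364164096

P(X ≤ 1) = 71/78364164096 ≈ 0.00%


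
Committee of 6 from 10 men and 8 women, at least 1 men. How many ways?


Count by #men:
  1M,5W: C(10,1)×C(8,5)=560
  2M,4W: C(10,2)×C(8,4)=3150
  3M,3W: C(10,3)×C(8,3)=6720
  4M,2W: C(10,4)×C(8,2)=5880
  5M,1W: C(10,5)×C(8,1)=2016
  6M,0W: C(10,6)×C(8,0)=210
Total = 18536

18536


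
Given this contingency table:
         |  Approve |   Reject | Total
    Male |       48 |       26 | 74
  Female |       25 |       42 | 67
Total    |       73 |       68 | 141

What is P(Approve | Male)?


P(Approve | Male) = 48/(48+26) = 48/74 = 24/37

P(Approve|Male) = 24/37 ≈ 64.86%


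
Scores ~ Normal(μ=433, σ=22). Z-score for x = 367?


z = (x - μ)/σ = (367 - 433)/22 = -3.0

z = -3.0


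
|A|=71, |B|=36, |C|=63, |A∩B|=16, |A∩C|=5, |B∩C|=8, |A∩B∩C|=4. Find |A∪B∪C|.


|A∪B∪C| = 71+36+63-16-5-8+4 = 145

|A∪B∪C| = 145


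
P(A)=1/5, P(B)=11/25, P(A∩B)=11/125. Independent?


P(A)×P(B) = 11/125
P(A∩B) = 11/125
Equal ✓ → Independent

Yes, independent


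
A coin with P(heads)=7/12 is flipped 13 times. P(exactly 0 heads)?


Binomial: P(X=0) = C(13,0)×p^0×(1-p)^13
= 1 × 1 × 1220703125/106993205379072 = 1220703125/106993205379072

P(X=0) = 1220703125/106993205379072 ≈ 0.00%


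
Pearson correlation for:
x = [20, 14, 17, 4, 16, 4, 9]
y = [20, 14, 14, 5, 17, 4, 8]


n=7, Σx=84, Σy=82, Σxy=1214, Σx²=1254, Σy²=1186
r = (7×1214 - 84×82)/√((7×1254 - 84²)(7×1186 - 82²))
= 1610/√(1722×1578) = 1610/√2717316 ≈ 1610/1648.4283 ≈ 0.9767

r ≈ 0.9767


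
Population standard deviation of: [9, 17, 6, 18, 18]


Mean = 68/5
  (9-68/5)²=529/25
  (17-68/5)²=289/25
  (6-68/5)²=1444/25
  (18-68/5)²=484/25
  (18-68/5)²=484/25
Σ(x-μ)² = 646/5
σ² = (646/5)/5 = 646/25

σ = √(646/25) ≈ 5.0833


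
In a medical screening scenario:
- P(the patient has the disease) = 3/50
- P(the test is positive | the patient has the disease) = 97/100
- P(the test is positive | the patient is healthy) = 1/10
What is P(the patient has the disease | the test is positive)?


Using Bayes' theorem:
P(A|B) = P(B|A)·P(A) / P(B)

P(the test is positive) = 97/100 × 3/50 + 1/10 × 47/50
= 291/5000 + 47/500 = 761/5000

P(the patient has the disease|the test is positive) = (291/5000) / (761/5000) = 291/761

P(the patient has the disease|the test is positive) = 291/761 ≈ 38.24%


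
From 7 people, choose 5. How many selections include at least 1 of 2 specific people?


Complement: C(7,5) - C(5,5) = 21 - 1 = 20

20


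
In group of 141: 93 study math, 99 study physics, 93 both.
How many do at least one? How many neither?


|A∪B| = 93+99-93 = 99
Neither = 141-99 = 42

At least one: 99; Neither: 42


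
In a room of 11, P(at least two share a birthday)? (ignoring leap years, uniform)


P(all different) = Π(365-i)/365 for i=0..10
= 0.858859
P(match) = 1 - 0.858859 = 0.141141

P ≈ 0.1411 ≈ 14.11%


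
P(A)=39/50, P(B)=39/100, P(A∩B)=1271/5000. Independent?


P(A)×P(B) = 1521/5000
P(A∩B) = 1271/5000
Not equal → NOT independent

No, not independent


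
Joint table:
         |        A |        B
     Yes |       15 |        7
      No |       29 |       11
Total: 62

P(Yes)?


P(Yes) = (15+7)/62 = 22/62 = 11/31

P(Yes) = 11/31 ≈ 35.48%


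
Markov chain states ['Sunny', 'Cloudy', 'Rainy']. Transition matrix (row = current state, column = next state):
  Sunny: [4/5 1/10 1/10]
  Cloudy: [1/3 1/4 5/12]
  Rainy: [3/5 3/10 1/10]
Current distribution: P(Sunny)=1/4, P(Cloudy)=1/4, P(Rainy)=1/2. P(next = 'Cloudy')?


P(next=Cloudy) = Σᵢ P(now=i)×P(i→Cloudy)
= 1/4×1/10 + 1/4×1/4 + 1/2×3/10
= 1/40 + 1/16 + 3/20 = 19/80

P = 19/80 ≈ 0.2375


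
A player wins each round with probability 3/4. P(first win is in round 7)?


Geometric: P(X=7) = (1-p)^(k-1)×p = (1/4)^6×3/4 = 3/16384

P(X=7) = 3/16384 ≈ 0.02%


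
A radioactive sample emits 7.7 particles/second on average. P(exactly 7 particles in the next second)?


Poisson(λ=7.7): P(X=7) = e^(-λ)×λ^k/k!
= e^(-7.7) × 7.7^7 / 7!
≈ 0.0004528271829 × 1604852.32669 / 5040 ≈ 0.144191

P(X=7) ≈ 0.144191 ≈ 14.42%


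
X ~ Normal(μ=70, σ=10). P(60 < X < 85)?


z₁=(60-70)/10=-1.0, z₂=(85-70)/10=1.5
P = Φ(1.5) - Φ(-1.0) = 0.933193 - 0.158655 = 0.774538 ≈ 0.7745

P(60 < X < 85) ≈ 0.7745


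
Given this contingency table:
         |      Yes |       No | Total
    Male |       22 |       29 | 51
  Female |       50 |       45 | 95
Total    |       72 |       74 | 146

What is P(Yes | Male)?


P(Yes | Male) = 22/(22+29) = 22/51

P(Yes|Male) = 22/51 ≈ 43.14%


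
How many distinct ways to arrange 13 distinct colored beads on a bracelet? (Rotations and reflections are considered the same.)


Free circular arrangements: rotations and reflections both identified.
(n-1)!/2 = 12!/2 = 479001600/2 = 239500800

239500800


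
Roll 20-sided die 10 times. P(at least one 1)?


P(no 1)^10 = (19/20)^10 = 6131066257801/10240000000000
P(≥1) = 1 - 6131066257801/10240000000000 = 4108933742199/10240000000000

P = 4108933742199/10240000000000 ≈ 40.13%


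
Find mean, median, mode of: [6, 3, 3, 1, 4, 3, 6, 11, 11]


Sorted: [1, 3, 3, 3, 4, 6, 6, 11, 11]
Mean = 48/9 = 16/3
Median = 4
Freq: {6: 2, 3: 3, 1: 1, 4: 1, 11: 2}
Mode: [3]

Mean=16/3, Median=4, Mode=3


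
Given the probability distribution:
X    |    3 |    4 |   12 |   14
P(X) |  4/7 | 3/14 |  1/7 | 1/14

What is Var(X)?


E[X] = 37/7
E[X²] = 302/7
Var(X) = E[X²] - (E[X])² = 302/7 - 1369/49 = 745/49

Var(X) = 745/49 ≈ 15.2041


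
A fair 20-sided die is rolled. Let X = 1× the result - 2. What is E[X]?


E[die] = (1+20)/2 = 21/2
E[X] = 1×21/2 - 2 = 17/2

E[X] = 17/2


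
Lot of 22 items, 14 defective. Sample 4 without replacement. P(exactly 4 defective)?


Hypergeometric: C(14,4)×C(8,0)/C(22,4)
= 1001×1/7315 = 13/95

P(X=4) = 13/95 ≈ 13.68%


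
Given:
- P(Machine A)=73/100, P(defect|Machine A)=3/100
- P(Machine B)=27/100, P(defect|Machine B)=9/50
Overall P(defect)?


P(B) = Σ P(B|Aᵢ)×P(Aᵢ)
  3/100×73/100 = 219/10000
  9/50×27/100 = 243/5000
Sum = 141/2000

P(defect) = 141/2000 ≈ 7.05%


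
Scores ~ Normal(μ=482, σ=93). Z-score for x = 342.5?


z = (x - μ)/σ = (342.5 - 482)/93 = -1.5

z = -1.5


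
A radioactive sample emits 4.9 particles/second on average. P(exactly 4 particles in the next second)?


Poisson(λ=4.9): P(X=4) = e^(-λ)×λ^k/k!
= e^(-4.9) × 4.9^4 / 4!
≈ 0.007446583071 × 576.4801 / 24 ≈ 0.178867

P(X=4) ≈ 0.178867 ≈ 17.89%


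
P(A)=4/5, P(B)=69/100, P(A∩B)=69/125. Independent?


P(A)×P(B) = 69/125
P(A∩B) = 69/125
Equal ✓ → Independent

Yes, independent


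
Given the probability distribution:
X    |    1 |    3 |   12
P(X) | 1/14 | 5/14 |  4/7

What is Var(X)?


E[X] = 8
E[X²] = 599/7
Var(X) = E[X²] - (E[X])² = 599/7 - 64 = 151/7

Var(X) = 151/7 ≈ 21.5714


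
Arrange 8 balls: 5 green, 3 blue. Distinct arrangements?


8!/(5!×3!) = 56

56


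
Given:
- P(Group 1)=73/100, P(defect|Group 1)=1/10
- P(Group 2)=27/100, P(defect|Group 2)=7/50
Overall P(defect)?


P(B) = Σ P(B|Aᵢ)×P(Aᵢ)
  1/10×73/100 = 73/1000
  7/50×27/100 = 189/5000
Sum = 277/2500

P(defect) = 277/2500 ≈ 11.08%


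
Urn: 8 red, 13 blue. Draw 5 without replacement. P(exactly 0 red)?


Hypergeometric: C(8,0)×C(13,5)/C(21,5)
= 1×1287/20349 = 143/2261

P(X=0) = 143/2261 ≈ 6.32%


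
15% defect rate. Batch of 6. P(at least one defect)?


P(all good) = (17/20)^6 = 24137569/64000000
P(≥1 defect) = 39862431/64000000

P = 39862431/64000000 ≈ 62.29%


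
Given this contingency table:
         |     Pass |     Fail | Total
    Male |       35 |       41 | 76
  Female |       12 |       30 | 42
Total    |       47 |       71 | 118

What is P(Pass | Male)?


P(Pass | Male) = 35/(35+41) = 35/76

P(Pass|Male) = 35/76 ≈ 46.05%


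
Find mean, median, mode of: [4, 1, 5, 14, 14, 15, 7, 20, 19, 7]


Sorted: [1, 4, 5, 7, 7, 14, 14, 15, 19, 20]
Mean = 106/10 = 53/5
Median = 21/2
Freq: {4: 1, 1: 1, 5: 1, 14: 2, 15: 1, 7: 2, 20: 1, 19: 1}
Mode: [7, 14]

Mean=53/5, Median=21/2, Mode=[7, 14]


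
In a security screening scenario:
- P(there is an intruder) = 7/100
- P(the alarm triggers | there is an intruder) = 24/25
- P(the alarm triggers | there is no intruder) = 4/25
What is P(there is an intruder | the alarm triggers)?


Using Bayes' theorem:
P(A|B) = P(B|A)·P(A) / P(B)

P(the alarm triggers) = 24/25 × 7/100 + 4/25 × 93/100
= 42/625 + 93/625 = 27/125

P(there is an intruder|the alarm triggers) = (42/625) / (27/125) = 14/45

P(there is an intruder|the alarm triggers) = 14/45 ≈ 31.11%


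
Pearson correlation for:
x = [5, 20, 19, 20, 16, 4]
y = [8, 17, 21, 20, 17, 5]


n=6, Σx=84, Σy=88, Σxy=1471, Σx²=1458, Σy²=1508
r = (6×1471 - 84×88)/√((6×1458 - 84²)(6×1508 - 88²))
= 1434/√(1692×1304) = 1434/√2206368 ≈ 1434/1485.3848 ≈ 0.9654

r ≈ 0.9654


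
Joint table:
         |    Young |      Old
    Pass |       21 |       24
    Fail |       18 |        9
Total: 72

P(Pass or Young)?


P(Pass∨Young) = P(Pass) + P(Young) - P(Pass∧Young)
= (45 + 39 - 21)/72 = 63/72 = 7/8

P = 7/8 ≈ 87.50%


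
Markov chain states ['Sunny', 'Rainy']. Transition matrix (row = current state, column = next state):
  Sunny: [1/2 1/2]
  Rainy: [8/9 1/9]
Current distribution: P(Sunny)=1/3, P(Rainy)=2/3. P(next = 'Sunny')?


P(next=Sunny) = Σᵢ P(now=i)×P(i→Sunny)
= 1/3×1/2 + 2/3×8/9
= 1/6 + 16/27 = 41/54

P = 41/54 ≈ 0.7593


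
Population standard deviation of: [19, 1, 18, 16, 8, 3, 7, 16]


Mean = 88/8 = 11
  (19-11)²=64
  (1-11)²=100
  (18-11)²=49
  (16-11)²=25
  (8-11)²=9
  (3-11)²=64
  (7-11)²=16
  (16-11)²=25
Σ(x-μ)² = 352
σ² = 352/8 = 44

σ = √(44) ≈ 6.6332


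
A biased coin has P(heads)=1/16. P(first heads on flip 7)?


Geometric: P(X=7) = (1-p)^(k-1)×p = (15/16)^6×1/16 = 11390625/268435456

P(X=7) = 11390625/268435456 ≈ 4.24%


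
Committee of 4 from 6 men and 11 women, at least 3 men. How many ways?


Count by #men:
  3M,1W: C(6,3)×C(11,1)=220
  4M,0W: C(6,4)×C(11,0)=15
Total = 235

235


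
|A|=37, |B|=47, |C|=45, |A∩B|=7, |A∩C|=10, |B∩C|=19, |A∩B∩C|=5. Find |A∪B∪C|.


|A∪B∪C| = 37+47+45-7-10-19+5 = 98

|A∪B∪C| = 98


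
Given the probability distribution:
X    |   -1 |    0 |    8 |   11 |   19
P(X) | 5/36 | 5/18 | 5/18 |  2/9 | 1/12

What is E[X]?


E[X] = Σ x·P(X=x)
= (-1)×(5/36) + (0)×(5/18) + (8)×(5/18) + (11)×(2/9) + (19)×(1/12)
= 55/9

E[X] = 55/9


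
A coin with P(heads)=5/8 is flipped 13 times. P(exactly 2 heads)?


Binomial: P(X=2) = C(13,2)×p^2×(1-p)^11
= 78 × 25/64 × 177147/8589934592 = 172718325/274877906944

P(X=2) = 172718325/274877906944 ≈ 0.06%


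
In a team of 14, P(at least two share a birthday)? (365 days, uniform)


P(all different) = Π(365-i)/365 for i=0..13
= 0.776897
P(match) = 1 - 0.776897 = 0.223103

P ≈ 0.2231 ≈ 22.31%


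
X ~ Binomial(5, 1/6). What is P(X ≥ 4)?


P(X ≥ 4) = Σ P(X=i) for i=4..5
P(X=4) = 25/7776
P(X=5) = 1/7776
Sum = 13/3888

P(X ≥ 4) = 13/3888 ≈ 0.33%


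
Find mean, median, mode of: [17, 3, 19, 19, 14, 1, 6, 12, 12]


Sorted: [1, 3, 6, 12, 12, 14, 17, 19, 19]
Mean = 103/9
Median = 12
Freq: {17: 1, 3: 1, 19: 2, 14: 1, 1: 1, 6: 1, 12: 2}
Mode: [12, 19]

Mean=103/9, Median=12, Mode=[12, 19]


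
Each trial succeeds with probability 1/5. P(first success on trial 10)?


Geometric: P(X=10) = (1-p)^(k-1)×p = (4/5)^9×1/5 = 262144/9765625

P(X=10) = 262144/9765625 ≈ 2.68%


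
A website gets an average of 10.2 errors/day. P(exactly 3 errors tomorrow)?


Poisson(λ=10.2): P(X=3) = e^(-λ)×λ^k/k!
= e^(-10.2) × 10.2^3 / 3!
≈ 3.717031868e-05 × 1061.208 / 6 ≈ 0.006574

P(X=3) ≈ 0.006574 ≈ 0.66%


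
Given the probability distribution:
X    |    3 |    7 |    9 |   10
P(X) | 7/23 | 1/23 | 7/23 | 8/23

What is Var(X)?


E[X] = 171/23
E[X²] = 1479/23
Var(X) = E[X²] - (E[X])² = 1479/23 - 29241/529 = 4776/529

Var(X) = 4776/529 ≈ 9.0284


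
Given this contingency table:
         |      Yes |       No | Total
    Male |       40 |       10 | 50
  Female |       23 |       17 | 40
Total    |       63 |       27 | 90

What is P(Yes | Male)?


P(Yes | Male) = 40/(40+10) = 40/50 = 4/5

P(Yes|Male) = 4/5 ≈ 80.00%


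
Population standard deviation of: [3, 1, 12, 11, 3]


Mean = 30/5 = 6
  (3-6)²=9
  (1-6)²=25
  (12-6)²=36
  (11-6)²=25
  (3-6)²=9
Σ(x-μ)² = 104
σ² = 104/5

σ = √(104/5) ≈ 4.5607


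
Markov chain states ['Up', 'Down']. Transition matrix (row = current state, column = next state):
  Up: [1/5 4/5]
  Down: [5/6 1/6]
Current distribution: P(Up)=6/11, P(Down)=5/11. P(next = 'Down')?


P(next=Down) = Σᵢ P(now=i)×P(i→Down)
= 6/11×4/5 + 5/11×1/6
= 24/55 + 5/66 = 169/330

P = 169/330 ≈ 0.5121


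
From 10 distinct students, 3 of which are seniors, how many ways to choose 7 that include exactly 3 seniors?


Choose 3 of the 3 seniors and 4 of the other 7 students:
C(3,3)×C(7,4) = 1×35 = 35

35


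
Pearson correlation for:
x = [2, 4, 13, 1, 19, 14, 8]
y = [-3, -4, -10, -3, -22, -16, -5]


n=7, Σx=61, Σy=-63, Σxy=-837, Σx²=811, Σy²=899
r = (7×(-837) - 61×(-63))/√((7×811 - 61²)(7×899 - (-63)²))
= -2016/√(1956×2324) = -2016/√4545744 ≈ -2016/2132.0750 ≈ -0.9456

r ≈ -0.9456


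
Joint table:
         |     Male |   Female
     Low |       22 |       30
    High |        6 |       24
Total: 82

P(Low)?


P(Low) = (22+30)/82 = 52/82 = 26/41

P(Low) = 26/41 ≈ 63.41%


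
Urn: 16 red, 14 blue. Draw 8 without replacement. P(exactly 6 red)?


Hypergeometric: C(16,6)×C(14,2)/C(30,8)
= 8008×91/5852925 = 56056/450225

P(X=6) = 56056/450225 ≈ 12.45%


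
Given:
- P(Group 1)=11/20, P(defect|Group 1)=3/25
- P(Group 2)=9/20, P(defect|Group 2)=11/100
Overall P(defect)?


P(B) = Σ P(B|Aᵢ)×P(Aᵢ)
  3/25×11/20 = 33/500
  11/100×9/20 = 99/2000
Sum = 231/2000

P(defect) = 231/2000 ≈ 11.55%


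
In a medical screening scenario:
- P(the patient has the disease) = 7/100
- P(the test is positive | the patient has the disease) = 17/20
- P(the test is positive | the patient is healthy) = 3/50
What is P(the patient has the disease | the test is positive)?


Using Bayes' theorem:
P(A|B) = P(B|A)·P(A) / P(B)

P(the test is positive) = 17/20 × 7/100 + 3/50 × 93/100
= 119/2000 + 279/5000 = 1153/10000

P(the patient has the disease|the test is positive) = (119/2000) / (1153/10000) = 595/1153

P(the patient has the disease|the test is positive) = 595/1153 ≈ 51.60%


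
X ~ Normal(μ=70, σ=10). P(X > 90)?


z = (90-70)/10 = 2.0
P(X > 90) = 1 - P(Z ≤ 2.0) = 1 - 0.9772 = 0.0228

P(X > 90) ≈ 0.0228


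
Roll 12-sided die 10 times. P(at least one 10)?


P(no 10)^10 = (11/12)^10 = 25937424601/61917364224
P(≥1) = 1 - 25937424601/61917364224 = 35979939623/61917364224

P = 35979939623/61917364224 ≈ 58.11%


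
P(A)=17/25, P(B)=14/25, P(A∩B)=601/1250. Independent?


P(A)×P(B) = 238/625
P(A∩B) = 601/1250
Not equal → NOT independent

No, not independent


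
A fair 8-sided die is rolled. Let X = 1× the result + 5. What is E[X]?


E[die] = (1+8)/2 = 9/2
E[X] = 1×9/2 + 5 = 19/2

E[X] = 19/2


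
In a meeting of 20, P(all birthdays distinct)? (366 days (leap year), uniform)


P(all different) = Π(366-i)/366 for i=0..19
= (366/366)×(365/366)×...×(347/366)
= 0.589430

P ≈ 0.5894 ≈ 58.94%


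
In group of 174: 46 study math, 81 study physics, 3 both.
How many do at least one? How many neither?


|A∪B| = 46+81-3 = 124
Neither = 174-124 = 50

At least one: 124; Neither: 50


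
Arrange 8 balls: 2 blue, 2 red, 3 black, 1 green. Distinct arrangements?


8!/(2!×2!×3!×1!) = 1680

1680


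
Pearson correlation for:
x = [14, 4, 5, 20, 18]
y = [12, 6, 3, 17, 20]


n=5, Σx=61, Σy=58, Σxy=907, Σx²=961, Σy²=878
r = (5×907 - 61×58)/√((5×961 - 61²)(5×878 - 58²))
= 997/√(1084×1026) = 997/√1112184 ≈ 997/1054.6013 ≈ 0.9454

r ≈ 0.9454


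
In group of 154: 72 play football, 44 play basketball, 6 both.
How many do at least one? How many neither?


|A∪B| = 72+44-6 = 110
Neither = 154-110 = 44

At least one: 110; Neither: 44


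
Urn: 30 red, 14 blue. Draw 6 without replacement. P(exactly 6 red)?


Hypergeometric: C(30,6)×C(14,0)/C(44,6)
= 593775×1/7059052 = 6525/77572

P(X=6) = 6525/77572 ≈ 8.41%


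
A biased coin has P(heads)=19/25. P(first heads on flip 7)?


Geometric: P(X=7) = (1-p)^(k-1)×p = (6/25)^6×19/25 = 886464/6103515625

P(X=7) = 886464/6103515625 ≈ 0.01%
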